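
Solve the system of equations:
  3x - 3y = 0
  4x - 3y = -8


Using Cramer's rule:
Determinant D = (3)(-3) - (4)(-3) = -9 + 12 = 3
Dx = (0)(-3) - (-8)(-3) = 0 - 24 = -24
Dy = (3)(-8) - (4)(0) = -24 - 0 = -24
x = Dx/D = -24/3 = -8
y = Dy/D = -24/3 = -8

x = -8, y = -8


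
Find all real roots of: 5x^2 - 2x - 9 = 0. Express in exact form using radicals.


Using the quadratic formula: x = (-b ± sqrt(b^2 - 4ac)) / (2a)
Here a = 5, b = -2, c = -9
Discriminant = b^2 - 4ac = (-2)^2 - 4(5)(-9) = 4 + 180 = 184
Since discriminant = 184 > 0, there are two real roots.
x = (2 ± 2*sqrt(46)) / 10
Simplifying: x = (1 ± sqrt(46)) / 5
Numerically: x ≈ 1.5565 or x ≈ -1.1565

x = (1 + sqrt(46)) / 5 or x = (1 - sqrt(46)) / 5


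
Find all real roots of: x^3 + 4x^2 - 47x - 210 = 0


Let p(x) = x^3 + 4x^2 - 47x - 210. By the rational root theorem (leading coefficient 1), any rational root is an integer divisor of 210: try ±1, ±2, ... in turn.
Test x = 1: value = -252 ≠ 0.
Test x = -1: value = -160 ≠ 0.
Test x = 2: value = -280 ≠ 0.
Test x = -2: value = -108 ≠ 0.
Test x = 3: value = -288 ≠ 0.
Test x = -3: value = -60 ≠ 0.
Test x = 5: value = -220 ≠ 0.
Test x = -5: value = 0 ✓, so (x + 5) is a factor.
Synthetic division by (x + 5): bring down 1; 1(-5) + 4 = -1; (-1)(-5) - 47 = -42; (-42)(-5) - 210 = 0 → quotient x^2 - x - 42, remainder 0.
Solve the quadratic x^2 - x - 42 = 0: discriminant = (-1)^2 - 4(1)(-42) = 1 + 168 = 169.
sqrt(169) = 13, so x = (1 ± 13)/2: x = 7 or x = -6.

x = -6, x = -5, x = 7


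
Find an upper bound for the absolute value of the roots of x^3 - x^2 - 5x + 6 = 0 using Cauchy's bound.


Cauchy's bound: all roots r satisfy |r| <= 1 + max(|a_i/a_n|) for i = 0,...,n-1
where a_n is the leading coefficient.

Coefficients: [1, -1, -5, 6]
Leading coefficient a_n = 1
Ratios |a_i/a_n|: 1, 5, 6
Maximum ratio: 6
Cauchy's bound: |r| <= 1 + 6 = 7

Upper bound = 7


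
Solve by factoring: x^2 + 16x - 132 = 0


We need two numbers that multiply to -132 and add to 16.
Those numbers are 22 and -6 (since 22 * (-6) = -132 and 22 + (-6) = 16).
So x^2 + 16x - 132 = (x + 22)(x - 6) = 0
Setting each factor to zero: x = -22 or x = 6

x = -22, x = 6


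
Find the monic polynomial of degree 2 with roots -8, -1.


A monic polynomial with roots -8, -1 is:
p(x) = (x + 8)(x + 1)
After multiplying by (x + 8): x + 8
After multiplying by (x + 1): x^2 + 9x + 8

x^2 + 9x + 8


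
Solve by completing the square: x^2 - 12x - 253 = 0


Start: x^2 - 12x - 253 = 0
Move constant: x^2 - 12x = 253
Half of -12 is -6, squared is 36
Add 36 to both sides: x^2 - 12x + 36 = 289
(x - 6)^2 = 289
x - 6 = ±17
x = 6 + 17 = 23 or x = 6 - 17 = -11

x = -11, x = 23


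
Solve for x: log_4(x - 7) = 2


Convert to exponential form: x - 7 = 4^2 = 16
x = 16 + 7 = 23
Check: log_4(23 - 7) = log_4(16) = log_4(16) = 2 ✓

x = 23


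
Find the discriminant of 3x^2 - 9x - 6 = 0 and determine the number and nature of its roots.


For ax^2 + bx + c = 0, discriminant D = b^2 - 4ac
Here a = 3, b = -9, c = -6
D = (-9)^2 - 4(3)(-6) = 81 + 72 = 153

D = 153 > 0 but not a perfect square
The equation has 2 distinct real irrational roots.

Discriminant = 153, 2 distinct real irrational roots


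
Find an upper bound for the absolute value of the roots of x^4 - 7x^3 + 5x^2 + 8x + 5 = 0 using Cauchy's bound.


Cauchy's bound: all roots r satisfy |r| <= 1 + max(|a_i/a_n|) for i = 0,...,n-1
where a_n is the leading coefficient.

Coefficients: [1, -7, 5, 8, 5]
Leading coefficient a_n = 1
Ratios |a_i/a_n|: 7, 5, 8, 5
Maximum ratio: 8
Cauchy's bound: |r| <= 1 + 8 = 9

Upper bound = 9


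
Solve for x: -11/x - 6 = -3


Subtract -6 from both sides: -11/x = 3
Multiply both sides by x: -11 = 3 * x
Divide by 3: x = -11/3

x = -11/3


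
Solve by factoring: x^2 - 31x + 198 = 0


We need two numbers that multiply to 198 and add to -31.
Those numbers are -22 and -9 (since (-22) * (-9) = 198 and (-22) + (-9) = -31).
So x^2 - 31x + 198 = (x - 22)(x - 9) = 0
Setting each factor to zero: x = 22 or x = 9

x = 9, x = 22


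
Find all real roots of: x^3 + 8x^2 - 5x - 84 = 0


Let p(x) = x^3 + 8x^2 - 5x - 84. By the rational root theorem (leading coefficient 1), any rational root is an integer divisor of 84: try ±1, ±2, ... in turn.
Test x = 1: value = -80 ≠ 0.
Test x = -1: value = -72 ≠ 0.
Test x = 2: value = -54 ≠ 0.
Test x = -2: value = -50 ≠ 0.
Test x = 3: value = 0 ✓, so (x - 3) is a factor.
Synthetic division by (x - 3): bring down 1; 1(3) + 8 = 11; 11(3) - 5 = 28; 28(3) - 84 = 0 → quotient x^2 + 11x + 28, remainder 0.
Solve the quadratic x^2 + 11x + 28 = 0: discriminant = 11^2 - 4(1)(28) = 121 - 112 = 9.
sqrt(9) = 3, so x = (-11 ± 3)/2: x = -4 or x = -7.

x = -7, x = -4, x = 3


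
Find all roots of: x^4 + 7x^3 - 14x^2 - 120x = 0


The constant term is 0, so x = 0 is a root. Factor out x:
  x^3 + 7x^2 - 14x - 120 = 0
Let p(x) = x^3 + 7x^2 - 14x - 120. By the rational root theorem (leading coefficient 1), any rational root is an integer divisor of 120: try ±1, ±2, ... in turn.
Test x = 1: value = -126 ≠ 0.
Test x = -1: value = -100 ≠ 0.
Test x = 2: value = -112 ≠ 0.
Test x = -2: value = -72 ≠ 0.
Test x = 3: value = -72 ≠ 0.
Test x = -3: value = -42 ≠ 0.
Test x = 4: value = 0 ✓, so (x - 4) is a factor.
Synthetic division by (x - 4): bring down 1; 1(4) + 7 = 11; 11(4) - 14 = 30; 30(4) - 120 = 0 → quotient x^2 + 11x + 30, remainder 0.
Solve the quadratic x^2 + 11x + 30 = 0: discriminant = 11^2 - 4(1)(30) = 121 - 120 = 1.
sqrt(1) = 1, so x = (-11 ± 1)/2: x = -5 or x = -6.
Collecting all roots found:

x = -6, x = -5, x = 0, x = 4


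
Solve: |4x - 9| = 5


An absolute value equation |expr| = 5 gives two cases:
Case 1: 4x - 9 = 5
  4x = 14, so x = 7/2
Case 2: 4x - 9 = -5
  4x = 4, so x = 1

x = 1, x = 7/2


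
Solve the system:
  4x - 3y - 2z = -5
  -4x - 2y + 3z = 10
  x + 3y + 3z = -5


Using Cramer's rule. Expand each determinant along the first row.
D  = 4*[(-2)*3 - 3*3] - (-3)*[(-4)*3 - 3*1] + (-2)*[(-4)*3 - (-2)*1]
  = 4*(-15) - (-3)*(-15) + (-2)*(-10) = -85
Dx = (-5)*[(-2)*3 - 3*3] - (-3)*[10*3 - 3*(-5)] + (-2)*[10*3 - (-2)*(-5)]
  = (-5)*(-15) - (-3)*(45) + (-2)*(20) = 170
Dy = 4*[10*3 - 3*(-5)] - (-5)*[(-4)*3 - 3*1] + (-2)*[(-4)*(-5) - 10*1]
  = 4*(45) - (-5)*(-15) + (-2)*(10) = 85
Dz = 4*[(-2)*(-5) - 10*3] - (-3)*[(-4)*(-5) - 10*1] + (-5)*[(-4)*3 - (-2)*1]
  = 4*(-20) - (-3)*(10) + (-5)*(-10) = 0
x = Dx/D = 170/-85 = -2, y = Dy/D = 85/-85 = -1, z = Dz/D = 0/-85 = 0
Check eq1: (4)(-2) + (-3)(-1) + (-2)(0) = -5 = -5 ✓
Check eq2: (-4)(-2) + (-2)(-1) + (3)(0) = 10 = 10 ✓
Check eq3: (1)(-2) + (3)(-1) + (3)(0) = -5 = -5 ✓

x = -2, y = -1, z = 0


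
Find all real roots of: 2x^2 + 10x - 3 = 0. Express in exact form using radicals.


Using the quadratic formula: x = (-b ± sqrt(b^2 - 4ac)) / (2a)
Here a = 2, b = 10, c = -3
Discriminant = b^2 - 4ac = 10^2 - 4(2)(-3) = 100 + 24 = 124
Since discriminant = 124 > 0, there are two real roots.
x = (-10 ± 2*sqrt(31)) / 4
Simplifying: x = (-5 ± sqrt(31)) / 2
Numerically: x ≈ 0.2839 or x ≈ -5.2839

x = (-5 + sqrt(31)) / 2 or x = (-5 - sqrt(31)) / 2


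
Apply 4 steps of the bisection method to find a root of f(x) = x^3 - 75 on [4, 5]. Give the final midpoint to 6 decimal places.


f(x) = x^3 - 75
f(4) = -11 < 0
f(5) = 50 > 0

Step 1: midpoint = (4.000000 + 5.000000)/2 = 4.500000
  f(4.500000) = 16.125000
  f(mid) > 0, so root is in [4.000000, 4.500000]

Step 2: midpoint = (4.000000 + 4.500000)/2 = 4.250000
  f(4.250000) = 1.765625
  f(mid) > 0, so root is in [4.000000, 4.250000]

Step 3: midpoint = (4.000000 + 4.250000)/2 = 4.125000
  f(4.125000) = -4.810547
  f(mid) < 0, so root is in [4.125000, 4.250000]

Step 4: midpoint = (4.125000 + 4.250000)/2 = 4.187500
  f(4.187500) = -1.571533
  f(mid) < 0, so root is in [4.187500, 4.250000]

midpoint = 4.187500


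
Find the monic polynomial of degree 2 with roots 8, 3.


A monic polynomial with roots 8, 3 is:
p(x) = (x - 8)(x - 3)
After multiplying by (x - 8): x - 8
After multiplying by (x - 3): x^2 - 11x + 24

x^2 - 11x + 24


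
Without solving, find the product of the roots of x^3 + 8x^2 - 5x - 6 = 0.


By Vieta's formulas for x^3 + bx^2 + cx + d = 0:
  r1 + r2 + r3 = -b/a = -8
  r1*r2 + r1*r3 + r2*r3 = c/a = -5
  r1*r2*r3 = -d/a = 6


Product = 6


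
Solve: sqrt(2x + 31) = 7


Square both sides: 2x + 31 = 7^2 = 49
2x = 49 - 31 = 18
x = 9
Check: sqrt(2*9 + 31) = sqrt(49) = 7 ✓

x = 9


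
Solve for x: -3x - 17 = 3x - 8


Starting with: -3x - 17 = 3x - 8
Move all x terms to left: (-3 - 3)x = -8 + 17
Simplify: -6x = 9
Divide both sides by -6: x = -3/2

x = -3/2


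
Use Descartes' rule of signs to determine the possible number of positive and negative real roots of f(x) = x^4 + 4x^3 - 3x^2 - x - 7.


Descartes' rule of signs:

For positive roots, count sign changes in f(x) = x^4 + 4x^3 - 3x^2 - x - 7:
Signs of coefficients: +, +, -, -, -
Number of sign changes: 1
Possible positive real roots: 1

For negative roots, examine f(-x) = x^4 - 4x^3 - 3x^2 + x - 7:
Signs of coefficients: +, -, -, +, -
Number of sign changes: 3
Possible negative real roots: 3, 1

Positive roots: 1; Negative roots: 3 or 1


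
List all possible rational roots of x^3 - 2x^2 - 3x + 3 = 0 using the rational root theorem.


Rational root theorem: possible roots are ±p/q where:
  p divides the constant term (3): p ∈ {1, 3}
  q divides the leading coefficient (1): q ∈ {1}

All possible rational roots: -3, -1, 1, 3

-3, -1, 1, 3


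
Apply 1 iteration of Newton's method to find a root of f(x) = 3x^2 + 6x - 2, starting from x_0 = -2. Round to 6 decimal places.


Newton's method: x_(n+1) = x_n - f(x_n)/f'(x_n)
f(x) = 3x^2 + 6x - 2
f'(x) = 6x + 6

Iteration 1:
  f(-2.000000) = -2.000000
  f'(-2.000000) = -6.000000
  x_1 = -2.000000 - (-2.000000)/(-6.000000) = -2.333333

x_1 = -2.333333


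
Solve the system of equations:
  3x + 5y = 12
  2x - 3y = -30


Using Cramer's rule:
Determinant D = (3)(-3) - (2)(5) = -9 - 10 = -19
Dx = (12)(-3) - (-30)(5) = -36 + 150 = 114
Dy = (3)(-30) - (2)(12) = -90 - 24 = -114
x = Dx/D = 114/-19 = -6
y = Dy/D = -114/-19 = 6

x = -6, y = 6


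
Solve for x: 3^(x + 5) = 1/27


Express both sides with the same base.
1/27 = 3^(-3)
Since the bases match, equate exponents: x + 5 = -3
So x = -3 - (5) = -8

x = -8


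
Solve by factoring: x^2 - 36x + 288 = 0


We need two numbers that multiply to 288 and add to -36.
Those numbers are -12 and -24 (since (-12) * (-24) = 288 and (-12) + (-24) = -36).
So x^2 - 36x + 288 = (x - 12)(x - 24) = 0
Setting each factor to zero: x = 12 or x = 24

x = 12, x = 24


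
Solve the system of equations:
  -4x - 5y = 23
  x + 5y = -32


Using Cramer's rule:
Determinant D = (-4)(5) - (1)(-5) = -20 + 5 = -15
Dx = (23)(5) - (-32)(-5) = 115 - 160 = -45
Dy = (-4)(-32) - (1)(23) = 128 - 23 = 105
x = Dx/D = -45/-15 = 3
y = Dy/D = 105/-15 = -7

x = 3, y = -7


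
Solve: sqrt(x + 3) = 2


Square both sides: x + 3 = 2^2 = 4
x = 4 - 3 = 1
x = 1
Check: sqrt(1*1 + 3) = sqrt(4) = 2 ✓

x = 1


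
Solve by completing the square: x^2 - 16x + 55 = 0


Start: x^2 - 16x + 55 = 0
Move constant: x^2 - 16x = -55
Half of -16 is -8, squared is 64
Add 64 to both sides: x^2 - 16x + 64 = 9
(x - 8)^2 = 9
x - 8 = ±3
x = 8 + 3 = 11 or x = 8 - 3 = 5

x = 5, x = 11


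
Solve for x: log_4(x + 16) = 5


Convert to exponential form: x + 16 = 4^5 = 1024
x = 1024 - 16 = 1008
Check: log_4(1008 + 16) = log_4(1024) = log_4(1024) = 5 ✓

x = 1008


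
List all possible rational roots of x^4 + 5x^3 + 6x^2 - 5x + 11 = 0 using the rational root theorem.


Rational root theorem: possible roots are ±p/q where:
  p divides the constant term (11): p ∈ {1, 11}
  q divides the leading coefficient (1): q ∈ {1}

All possible rational roots: -11, -1, 1, 11

-11, -1, 1, 11


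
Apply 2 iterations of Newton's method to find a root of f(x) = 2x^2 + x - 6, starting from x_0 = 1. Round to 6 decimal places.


Newton's method: x_(n+1) = x_n - f(x_n)/f'(x_n)
f(x) = 2x^2 + x - 6
f'(x) = 4x + 1

Iteration 1:
  f(1.000000) = -3.000000
  f'(1.000000) = 5.000000
  x_1 = 1.000000 - (-3.000000)/(5.000000) = 1.600000

Iteration 2:
  f(1.600000) = 0.720000
  f'(1.600000) = 7.400000
  x_2 = 1.600000 - (0.720000)/(7.400000) = 1.502703

x_2 = 1.502703


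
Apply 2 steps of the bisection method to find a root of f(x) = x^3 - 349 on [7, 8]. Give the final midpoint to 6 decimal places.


f(x) = x^3 - 349
f(7) = -6 < 0
f(8) = 163 > 0

Step 1: midpoint = (7.000000 + 8.000000)/2 = 7.500000
  f(7.500000) = 72.875000
  f(mid) > 0, so root is in [7.000000, 7.500000]

Step 2: midpoint = (7.000000 + 7.500000)/2 = 7.250000
  f(7.250000) = 32.078125
  f(mid) > 0, so root is in [7.000000, 7.250000]

midpoint = 7.250000


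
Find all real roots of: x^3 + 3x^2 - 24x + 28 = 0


Let p(x) = x^3 + 3x^2 - 24x + 28. By the rational root theorem (leading coefficient 1), any rational root is an integer divisor of 28: try ±1, ±2, ... in turn.
Test x = 1: value = 8 ≠ 0.
Test x = -1: value = 54 ≠ 0.
Test x = 2: value = 0 ✓, so (x - 2) is a factor.
Synthetic division by (x - 2): bring down 1; 1(2) + 3 = 5; 5(2) - 24 = -14; (-14)(2) + 28 = 0 → quotient x^2 + 5x - 14, remainder 0.
Solve the quadratic x^2 + 5x - 14 = 0: discriminant = 5^2 - 4(1)(-14) = 25 + 56 = 81.
sqrt(81) = 9, so x = (-5 ± 9)/2: x = 2 or x = -7.

x = -7, x = 2 (multiplicity 2)


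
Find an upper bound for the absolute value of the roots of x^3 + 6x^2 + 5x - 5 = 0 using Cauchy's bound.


Cauchy's bound: all roots r satisfy |r| <= 1 + max(|a_i/a_n|) for i = 0,...,n-1
where a_n is the leading coefficient.

Coefficients: [1, 6, 5, -5]
Leading coefficient a_n = 1
Ratios |a_i/a_n|: 6, 5, 5
Maximum ratio: 6
Cauchy's bound: |r| <= 1 + 6 = 7

Upper bound = 7


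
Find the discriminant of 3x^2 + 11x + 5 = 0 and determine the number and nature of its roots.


For ax^2 + bx + c = 0, discriminant D = b^2 - 4ac
Here a = 3, b = 11, c = 5
D = (11)^2 - 4(3)(5) = 121 - 60 = 61

D = 61 > 0 but not a perfect square
The equation has 2 distinct real irrational roots.

Discriminant = 61, 2 distinct real irrational roots


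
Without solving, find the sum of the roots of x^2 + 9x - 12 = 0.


By Vieta's formulas for ax^2 + bx + c = 0:
  Sum of roots = -b/a
  Product of roots = c/a

Here a = 1, b = 9, c = -12
Sum = -(9)/1 = -9
Product = -12/1 = -12

Sum = -9


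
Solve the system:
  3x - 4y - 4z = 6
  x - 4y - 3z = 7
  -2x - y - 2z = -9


Using Cramer's rule. Expand each determinant along the first row.
D  = 3*[(-4)*(-2) - (-3)*(-1)] - (-4)*[1*(-2) - (-3)*(-2)] + (-4)*[1*(-1) - (-4)*(-2)]
  = 3*(5) - (-4)*(-8) + (-4)*(-9) = 19
Dx = 6*[(-4)*(-2) - (-3)*(-1)] - (-4)*[7*(-2) - (-3)*(-9)] + (-4)*[7*(-1) - (-4)*(-9)]
  = 6*(5) - (-4)*(-41) + (-4)*(-43) = 38
Dy = 3*[7*(-2) - (-3)*(-9)] - 6*[1*(-2) - (-3)*(-2)] + (-4)*[1*(-9) - 7*(-2)]
  = 3*(-41) - 6*(-8) + (-4)*(5) = -95
Dz = 3*[(-4)*(-9) - 7*(-1)] - (-4)*[1*(-9) - 7*(-2)] + 6*[1*(-1) - (-4)*(-2)]
  = 3*(43) - (-4)*(5) + 6*(-9) = 95
x = Dx/D = 38/19 = 2, y = Dy/D = -95/19 = -5, z = Dz/D = 95/19 = 5
Check eq1: (3)(2) + (-4)(-5) + (-4)(5) = 6 = 6 ✓
Check eq2: (1)(2) + (-4)(-5) + (-3)(5) = 7 = 7 ✓
Check eq3: (-2)(2) + (-1)(-5) + (-2)(5) = -9 = -9 ✓

x = 2, y = -5, z = 5


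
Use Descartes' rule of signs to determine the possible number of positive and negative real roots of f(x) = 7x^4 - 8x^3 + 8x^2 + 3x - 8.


Descartes' rule of signs:

For positive roots, count sign changes in f(x) = 7x^4 - 8x^3 + 8x^2 + 3x - 8:
Signs of coefficients: +, -, +, +, -
Number of sign changes: 3
Possible positive real roots: 3, 1

For negative roots, examine f(-x) = 7x^4 + 8x^3 + 8x^2 - 3x - 8:
Signs of coefficients: +, +, +, -, -
Number of sign changes: 1
Possible negative real roots: 1

Positive roots: 3 or 1; Negative roots: 1


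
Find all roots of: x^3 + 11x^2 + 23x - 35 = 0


Let p(x) = x^3 + 11x^2 + 23x - 35. By the rational root theorem (leading coefficient 1), any rational root is an integer divisor of 35: try ±1, ±2, ... in turn.
Test x = 1: value = 0 ✓, so (x - 1) is a factor.
Synthetic division by (x - 1): bring down 1; 1(1) + 11 = 12; 12(1) + 23 = 35; 35(1) - 35 = 0 → quotient x^2 + 12x + 35, remainder 0.
Solve the quadratic x^2 + 12x + 35 = 0: discriminant = 12^2 - 4(1)(35) = 144 - 140 = 4.
sqrt(4) = 2, so x = (-12 ± 2)/2: x = -5 or x = -7.
Collecting all roots found:

x = -7, x = -5, x = 1


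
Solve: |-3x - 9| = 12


An absolute value equation |expr| = 12 gives two cases:
Case 1: -3x - 9 = 12
  -3x = 21, so x = -7
Case 2: -3x - 9 = -12
  -3x = -3, so x = 1

x = -7, x = 1


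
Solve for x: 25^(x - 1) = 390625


Express both sides with the same base.
390625 = 25^4
Since the bases match, equate exponents: x - 1 = 4
So x = 4 - (-1) = 5

x = 5


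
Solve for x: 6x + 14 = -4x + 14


Starting with: 6x + 14 = -4x + 14
Move all x terms to left: (6 + 4)x = 14 - 14
Simplify: 10x = 0
Divide both sides by 10: x = 0

x = 0


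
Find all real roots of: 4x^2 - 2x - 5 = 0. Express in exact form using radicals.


Using the quadratic formula: x = (-b ± sqrt(b^2 - 4ac)) / (2a)
Here a = 4, b = -2, c = -5
Discriminant = b^2 - 4ac = (-2)^2 - 4(4)(-5) = 4 + 80 = 84
Since discriminant = 84 > 0, there are two real roots.
x = (2 ± 2*sqrt(21)) / 8
Simplifying: x = (1 ± sqrt(21)) / 4
Numerically: x ≈ 1.3956 or x ≈ -0.8956

x = (1 + sqrt(21)) / 4 or x = (1 - sqrt(21)) / 4


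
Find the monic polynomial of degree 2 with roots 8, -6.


A monic polynomial with roots 8, -6 is:
p(x) = (x - 8)(x + 6)
After multiplying by (x - 8): x - 8
After multiplying by (x + 6): x^2 - 2x - 48

x^2 - 2x - 48


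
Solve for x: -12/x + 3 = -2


Subtract 3 from both sides: -12/x = -5
Multiply both sides by x: -12 = -5 * x
Divide by -5: x = 12/5

x = 12/5


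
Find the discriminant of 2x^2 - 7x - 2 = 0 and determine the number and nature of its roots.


For ax^2 + bx + c = 0, discriminant D = b^2 - 4ac
Here a = 2, b = -7, c = -2
D = (-7)^2 - 4(2)(-2) = 49 + 16 = 65

D = 65 > 0 but not a perfect square
The equation has 2 distinct real irrational roots.

Discriminant = 65, 2 distinct real irrational roots


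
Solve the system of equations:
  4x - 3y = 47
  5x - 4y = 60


Using Cramer's rule:
Determinant D = (4)(-4) - (5)(-3) = -16 + 15 = -1
Dx = (47)(-4) - (60)(-3) = -188 + 180 = -8
Dy = (4)(60) - (5)(47) = 240 - 235 = 5
x = Dx/D = -8/-1 = 8
y = Dy/D = 5/-1 = -5

x = 8, y = -5


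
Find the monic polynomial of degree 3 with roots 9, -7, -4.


A monic polynomial with roots 9, -7, -4 is:
p(x) = (x - 9)(x + 7)(x + 4)
After multiplying by (x - 9): x - 9
After multiplying by (x + 7): x^2 - 2x - 63
After multiplying by (x + 4): x^3 + 2x^2 - 71x - 252

x^3 + 2x^2 - 71x - 252


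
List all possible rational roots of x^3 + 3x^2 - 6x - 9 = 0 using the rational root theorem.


Rational root theorem: possible roots are ±p/q where:
  p divides the constant term (-9): p ∈ {1, 3, 9}
  q divides the leading coefficient (1): q ∈ {1}

All possible rational roots: -9, -3, -1, 1, 3, 9

-9, -3, -1, 1, 3, 9


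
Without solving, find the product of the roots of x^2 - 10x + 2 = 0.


By Vieta's formulas for ax^2 + bx + c = 0:
  Sum of roots = -b/a
  Product of roots = c/a

Here a = 1, b = -10, c = 2
Sum = -(-10)/1 = 10
Product = 2/1 = 2

Product = 2


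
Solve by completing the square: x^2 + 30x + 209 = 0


Start: x^2 + 30x + 209 = 0
Move constant: x^2 + 30x = -209
Half of 30 is 15, squared is 225
Add 225 to both sides: x^2 + 30x + 225 = 16
(x + 15)^2 = 16
x + 15 = ±4
x = -15 + 4 = -11 or x = -15 - 4 = -19

x = -19, x = -11


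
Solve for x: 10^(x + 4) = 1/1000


Express both sides with the same base.
1/1000 = 10^(-3)
Since the bases match, equate exponents: x + 4 = -3
So x = -3 - (4) = -7

x = -7


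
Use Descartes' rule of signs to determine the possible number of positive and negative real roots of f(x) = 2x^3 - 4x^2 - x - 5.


Descartes' rule of signs:

For positive roots, count sign changes in f(x) = 2x^3 - 4x^2 - x - 5:
Signs of coefficients: +, -, -, -
Number of sign changes: 1
Possible positive real roots: 1

For negative roots, examine f(-x) = -2x^3 - 4x^2 + x - 5:
Signs of coefficients: -, -, +, -
Number of sign changes: 2
Possible negative real roots: 2, 0

Positive roots: 1; Negative roots: 2 or 0


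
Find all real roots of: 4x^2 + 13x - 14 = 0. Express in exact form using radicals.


Using the quadratic formula: x = (-b ± sqrt(b^2 - 4ac)) / (2a)
Here a = 4, b = 13, c = -14
Discriminant = b^2 - 4ac = 13^2 - 4(4)(-14) = 169 + 224 = 393
Since discriminant = 393 > 0, there are two real roots.
x = (-13 ± sqrt(393)) / 8
Numerically: x ≈ 0.8530 or x ≈ -4.1030

x = (-13 + sqrt(393)) / 8 or x = (-13 - sqrt(393)) / 8


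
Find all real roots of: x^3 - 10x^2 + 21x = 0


The constant term is 0, so x = 0 is a root. Factor out x:
  x(x^2 - 10x + 21) = 0
Solve the quadratic x^2 - 10x + 21 = 0: discriminant = (-10)^2 - 4(1)(21) = 100 - 84 = 16.
sqrt(16) = 4, so x = (10 ± 4)/2: x = 7 or x = 3.

x = 0, x = 3, x = 7


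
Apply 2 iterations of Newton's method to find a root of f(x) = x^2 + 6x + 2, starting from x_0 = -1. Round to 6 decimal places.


Newton's method: x_(n+1) = x_n - f(x_n)/f'(x_n)
f(x) = x^2 + 6x + 2
f'(x) = 2x + 6

Iteration 1:
  f(-1.000000) = -3.000000
  f'(-1.000000) = 4.000000
  x_1 = -1.000000 - (-3.000000)/(4.000000) = -0.250000

Iteration 2:
  f(-0.250000) = 0.562500
  f'(-0.250000) = 5.500000
  x_2 = -0.250000 - (0.562500)/(5.500000) = -0.352273

x_2 = -0.352273


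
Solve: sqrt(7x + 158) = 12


Square both sides: 7x + 158 = 12^2 = 144
7x = 144 - 158 = -14
x = -2
Check: sqrt(7*(-2) + 158) = sqrt(144) = 12 ✓

x = -2


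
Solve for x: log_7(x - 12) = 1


Convert to exponential form: x - 12 = 7^1 = 7
x = 7 + 12 = 19
Check: log_7(19 - 12) = log_7(7) = log_7(7) = 1 ✓

x = 19


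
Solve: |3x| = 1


An absolute value equation |expr| = 1 gives two cases:
Case 1: 3x = 1
  3x = 1, so x = 1/3
Case 2: 3x = -1
  3x = -1, so x = -1/3

x = -1/3, x = 1/3


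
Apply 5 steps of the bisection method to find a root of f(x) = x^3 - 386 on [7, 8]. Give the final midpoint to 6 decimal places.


f(x) = x^3 - 386
f(7) = -43 < 0
f(8) = 126 > 0

Step 1: midpoint = (7.000000 + 8.000000)/2 = 7.500000
  f(7.500000) = 35.875000
  f(mid) > 0, so root is in [7.000000, 7.500000]

Step 2: midpoint = (7.000000 + 7.500000)/2 = 7.250000
  f(7.250000) = -4.921875
  f(mid) < 0, so root is in [7.250000, 7.500000]

Step 3: midpoint = (7.250000 + 7.500000)/2 = 7.375000
  f(7.375000) = 15.130859
  f(mid) > 0, so root is in [7.250000, 7.375000]

Step 4: midpoint = (7.250000 + 7.375000)/2 = 7.312500
  f(7.312500) = 5.018799
  f(mid) > 0, so root is in [7.250000, 7.312500]

Step 5: midpoint = (7.250000 + 7.312500)/2 = 7.281250
  f(7.281250) = 0.027130
  f(mid) > 0, so root is in [7.250000, 7.281250]

midpoint = 7.281250


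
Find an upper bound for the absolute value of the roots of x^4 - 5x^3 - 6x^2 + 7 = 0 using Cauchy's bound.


Cauchy's bound: all roots r satisfy |r| <= 1 + max(|a_i/a_n|) for i = 0,...,n-1
where a_n is the leading coefficient.

Coefficients: [1, -5, -6, 0, 7]
Leading coefficient a_n = 1
Ratios |a_i/a_n|: 5, 6, 0, 7
Maximum ratio: 7
Cauchy's bound: |r| <= 1 + 7 = 8

Upper bound = 8


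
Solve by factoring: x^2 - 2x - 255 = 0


We need two numbers that multiply to -255 and add to -2.
Those numbers are 15 and -17 (since 15 * (-17) = -255 and 15 + (-17) = -2).
So x^2 - 2x - 255 = (x + 15)(x - 17) = 0
Setting each factor to zero: x = -15 or x = 17

x = -15, x = 17


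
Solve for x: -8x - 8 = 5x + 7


Starting with: -8x - 8 = 5x + 7
Move all x terms to left: (-8 - 5)x = 7 + 8
Simplify: -13x = 15
Divide both sides by -13: x = -15/13

x = -15/13


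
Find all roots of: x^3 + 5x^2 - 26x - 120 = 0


Let p(x) = x^3 + 5x^2 - 26x - 120. By the rational root theorem (leading coefficient 1), any rational root is an integer divisor of 120: try ±1, ±2, ... in turn.
Test x = 1: value = -140 ≠ 0.
Test x = -1: value = -90 ≠ 0.
Test x = 2: value = -144 ≠ 0.
Test x = -2: value = -56 ≠ 0.
Test x = 3: value = -126 ≠ 0.
Test x = -3: value = -24 ≠ 0.
Test x = 4: value = -80 ≠ 0.
Test x = -4: value = 0 ✓, so (x + 4) is a factor.
Synthetic division by (x + 4): bring down 1; 1(-4) + 5 = 1; 1(-4) - 26 = -30; (-30)(-4) - 120 = 0 → quotient x^2 + x - 30, remainder 0.
Solve the quadratic x^2 + x - 30 = 0: discriminant = 1^2 - 4(1)(-30) = 1 + 120 = 121.
sqrt(121) = 11, so x = (-1 ± 11)/2: x = 5 or x = -6.
Collecting all roots found:

x = -6, x = -4, x = 5


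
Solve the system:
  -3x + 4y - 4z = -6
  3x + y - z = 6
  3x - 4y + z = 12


Using Cramer's rule. Expand each determinant along the first row.
D  = (-3)*[1*1 - (-1)*(-4)] - 4*[3*1 - (-1)*3] + (-4)*[3*(-4) - 1*3]
  = (-3)*(-3) - 4*(6) + (-4)*(-15) = 45
Dx = (-6)*[1*1 - (-1)*(-4)] - 4*[6*1 - (-1)*12] + (-4)*[6*(-4) - 1*12]
  = (-6)*(-3) - 4*(18) + (-4)*(-36) = 90
Dy = (-3)*[6*1 - (-1)*12] - (-6)*[3*1 - (-1)*3] + (-4)*[3*12 - 6*3]
  = (-3)*(18) - (-6)*(6) + (-4)*(18) = -90
Dz = (-3)*[1*12 - 6*(-4)] - 4*[3*12 - 6*3] + (-6)*[3*(-4) - 1*3]
  = (-3)*(36) - 4*(18) + (-6)*(-15) = -90
x = Dx/D = 90/45 = 2, y = Dy/D = -90/45 = -2, z = Dz/D = -90/45 = -2
Check eq1: (-3)(2) + (4)(-2) + (-4)(-2) = -6 = -6 ✓
Check eq2: (3)(2) + (1)(-2) + (-1)(-2) = 6 = 6 ✓
Check eq3: (3)(2) + (-4)(-2) + (1)(-2) = 12 = 12 ✓

x = 2, y = -2, z = -2


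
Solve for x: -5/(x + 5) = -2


Multiply both sides by (x + 5): -5 = -2(x + 5)
Distribute: -5 = -2x - 10
-2x = -5 + 10 = 5
x = -5/2

x = -5/2


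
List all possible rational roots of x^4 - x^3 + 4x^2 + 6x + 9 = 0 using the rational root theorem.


Rational root theorem: possible roots are ±p/q where:
  p divides the constant term (9): p ∈ {1, 3, 9}
  q divides the leading coefficient (1): q ∈ {1}

All possible rational roots: -9, -3, -1, 1, 3, 9

-9, -3, -1, 1, 3, 9


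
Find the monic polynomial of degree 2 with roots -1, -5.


A monic polynomial with roots -1, -5 is:
p(x) = (x + 1)(x + 5)
After multiplying by (x + 1): x + 1
After multiplying by (x + 5): x^2 + 6x + 5

x^2 + 6x + 5


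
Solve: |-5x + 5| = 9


An absolute value equation |expr| = 9 gives two cases:
Case 1: -5x + 5 = 9
  -5x = 4, so x = -4/5
Case 2: -5x + 5 = -9
  -5x = -14, so x = 14/5

x = -4/5, x = 14/5


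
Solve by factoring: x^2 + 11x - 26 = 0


We need two numbers that multiply to -26 and add to 11.
Those numbers are -2 and 13 (since (-2) * 13 = -26 and (-2) + 13 = 11).
So x^2 + 11x - 26 = (x - 2)(x + 13) = 0
Setting each factor to zero: x = 2 or x = -13

x = -13, x = 2


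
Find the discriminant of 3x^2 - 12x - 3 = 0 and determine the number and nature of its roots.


For ax^2 + bx + c = 0, discriminant D = b^2 - 4ac
Here a = 3, b = -12, c = -3
D = (-12)^2 - 4(3)(-3) = 144 + 36 = 180

D = 180 > 0 but not a perfect square
The equation has 2 distinct real irrational roots.

Discriminant = 180, 2 distinct real irrational roots


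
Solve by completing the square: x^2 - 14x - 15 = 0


Start: x^2 - 14x - 15 = 0
Move constant: x^2 - 14x = 15
Half of -14 is -7, squared is 49
Add 49 to both sides: x^2 - 14x + 49 = 64
(x - 7)^2 = 64
x - 7 = ±8
x = 7 + 8 = 15 or x = 7 - 8 = -1

x = -1, x = 15


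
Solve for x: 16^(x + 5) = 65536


Express both sides with the same base.
65536 = 16^4
Since the bases match, equate exponents: x + 5 = 4
So x = 4 - (5) = -1

x = -1


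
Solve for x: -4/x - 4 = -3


Subtract -4 from both sides: -4/x = 1
Multiply both sides by x: -4 = 1 * x
Divide by 1: x = -4

x = -4


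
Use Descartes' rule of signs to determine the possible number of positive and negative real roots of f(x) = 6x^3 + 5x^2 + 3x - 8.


Descartes' rule of signs:

For positive roots, count sign changes in f(x) = 6x^3 + 5x^2 + 3x - 8:
Signs of coefficients: +, +, +, -
Number of sign changes: 1
Possible positive real roots: 1

For negative roots, examine f(-x) = -6x^3 + 5x^2 - 3x - 8:
Signs of coefficients: -, +, -, -
Number of sign changes: 2
Possible negative real roots: 2, 0

Positive roots: 1; Negative roots: 2 or 0


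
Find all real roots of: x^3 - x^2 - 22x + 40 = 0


Let p(x) = x^3 - x^2 - 22x + 40. By the rational root theorem (leading coefficient 1), any rational root is an integer divisor of 40: try ±1, ±2, ... in turn.
Test x = 1: value = 18 ≠ 0.
Test x = -1: value = 60 ≠ 0.
Test x = 2: value = 0 ✓, so (x - 2) is a factor.
Synthetic division by (x - 2): bring down 1; 1(2) - 1 = 1; 1(2) - 22 = -20; (-20)(2) + 40 = 0 → quotient x^2 + x - 20, remainder 0.
Solve the quadratic x^2 + x - 20 = 0: discriminant = 1^2 - 4(1)(-20) = 1 + 80 = 81.
sqrt(81) = 9, so x = (-1 ± 9)/2: x = 4 or x = -5.

x = -5, x = 2, x = 4


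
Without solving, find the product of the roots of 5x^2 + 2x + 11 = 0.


By Vieta's formulas for ax^2 + bx + c = 0:
  Sum of roots = -b/a
  Product of roots = c/a

Here a = 5, b = 2, c = 11
Sum = -(2)/5 = -2/5
Product = 11/5 = 11/5

Product = 11/5


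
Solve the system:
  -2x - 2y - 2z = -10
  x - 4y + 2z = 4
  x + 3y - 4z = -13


Using Cramer's rule. Expand each determinant along the first row.
D  = (-2)*[(-4)*(-4) - 2*3] - (-2)*[1*(-4) - 2*1] + (-2)*[1*3 - (-4)*1]
  = (-2)*(10) - (-2)*(-6) + (-2)*(7) = -46
Dx = (-10)*[(-4)*(-4) - 2*3] - (-2)*[4*(-4) - 2*(-13)] + (-2)*[4*3 - (-4)*(-13)]
  = (-10)*(10) - (-2)*(10) + (-2)*(-40) = 0
Dy = (-2)*[4*(-4) - 2*(-13)] - (-10)*[1*(-4) - 2*1] + (-2)*[1*(-13) - 4*1]
  = (-2)*(10) - (-10)*(-6) + (-2)*(-17) = -46
Dz = (-2)*[(-4)*(-13) - 4*3] - (-2)*[1*(-13) - 4*1] + (-10)*[1*3 - (-4)*1]
  = (-2)*(40) - (-2)*(-17) + (-10)*(7) = -184
x = Dx/D = 0/-46 = 0, y = Dy/D = -46/-46 = 1, z = Dz/D = -184/-46 = 4
Check eq1: (-2)(0) + (-2)(1) + (-2)(4) = -10 = -10 ✓
Check eq2: (1)(0) + (-4)(1) + (2)(4) = 4 = 4 ✓
Check eq3: (1)(0) + (3)(1) + (-4)(4) = -13 = -13 ✓

x = 0, y = 1, z = 4


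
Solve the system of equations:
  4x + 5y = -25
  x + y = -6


Using Cramer's rule:
Determinant D = (4)(1) - (1)(5) = 4 - 5 = -1
Dx = (-25)(1) - (-6)(5) = -25 + 30 = 5
Dy = (4)(-6) - (1)(-25) = -24 + 25 = 1
x = Dx/D = 5/-1 = -5
y = Dy/D = 1/-1 = -1

x = -5, y = -1


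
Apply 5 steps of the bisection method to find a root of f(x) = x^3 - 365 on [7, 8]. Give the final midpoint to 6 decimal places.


f(x) = x^3 - 365
f(7) = -22 < 0
f(8) = 147 > 0

Step 1: midpoint = (7.000000 + 8.000000)/2 = 7.500000
  f(7.500000) = 56.875000
  f(mid) > 0, so root is in [7.000000, 7.500000]

Step 2: midpoint = (7.000000 + 7.500000)/2 = 7.250000
  f(7.250000) = 16.078125
  f(mid) > 0, so root is in [7.000000, 7.250000]

Step 3: midpoint = (7.000000 + 7.250000)/2 = 7.125000
  f(7.125000) = -3.294922
  f(mid) < 0, so root is in [7.125000, 7.250000]

Step 4: midpoint = (7.125000 + 7.250000)/2 = 7.187500
  f(7.187500) = 6.307373
  f(mid) > 0, so root is in [7.125000, 7.187500]

Step 5: midpoint = (7.125000 + 7.187500)/2 = 7.156250
  f(7.156250) = 1.485260
  f(mid) > 0, so root is in [7.125000, 7.156250]

midpoint = 7.156250


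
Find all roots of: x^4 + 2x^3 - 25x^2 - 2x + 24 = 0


Let p(x) = x^4 + 2x^3 - 25x^2 - 2x + 24. By the rational root theorem (leading coefficient 1), any rational root is an integer divisor of 24: try ±1, ±2, ... in turn.
Test x = 1: value = 0 ✓, so (x - 1) is a factor.
Synthetic division by (x - 1): bring down 1; 1(1) + 2 = 3; 3(1) - 25 = -22; (-22)(1) - 2 = -24; (-24)(1) + 24 = 0 → quotient x^3 + 3x^2 - 22x - 24, remainder 0.
Continue with the quotient x^3 + 3x^2 - 22x - 24 (candidates must divide 24; re-test x = 1 first in case it repeats).
Test x = 1: value = -42 ≠ 0.
Test x = -1: value = 0 ✓, so (x + 1) is a factor.
Synthetic division by (x + 1): bring down 1; 1(-1) + 3 = 2; 2(-1) - 22 = -24; (-24)(-1) - 24 = 0 → quotient x^2 + 2x - 24, remainder 0.
Solve the quadratic x^2 + 2x - 24 = 0: discriminant = 2^2 - 4(1)(-24) = 4 + 96 = 100.
sqrt(100) = 10, so x = (-2 ± 10)/2: x = 4 or x = -6.
Collecting all roots found:

x = -6, x = -1, x = 1, x = 4


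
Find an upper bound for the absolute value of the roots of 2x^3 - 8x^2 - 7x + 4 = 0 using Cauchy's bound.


Cauchy's bound: all roots r satisfy |r| <= 1 + max(|a_i/a_n|) for i = 0,...,n-1
where a_n is the leading coefficient.

Coefficients: [2, -8, -7, 4]
Leading coefficient a_n = 2
Ratios |a_i/a_n|: 4, 7/2, 2
Maximum ratio: 4
Cauchy's bound: |r| <= 1 + 4 = 5

Upper bound = 5


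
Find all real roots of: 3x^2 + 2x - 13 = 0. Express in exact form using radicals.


Using the quadratic formula: x = (-b ± sqrt(b^2 - 4ac)) / (2a)
Here a = 3, b = 2, c = -13
Discriminant = b^2 - 4ac = 2^2 - 4(3)(-13) = 4 + 156 = 160
Since discriminant = 160 > 0, there are two real roots.
x = (-2 ± 4*sqrt(10)) / 6
Simplifying: x = (-1 ± 2*sqrt(10)) / 3
Numerically: x ≈ 1.7749 or x ≈ -2.4415

x = (-1 + 2*sqrt(10)) / 3 or x = (-1 - 2*sqrt(10)) / 3


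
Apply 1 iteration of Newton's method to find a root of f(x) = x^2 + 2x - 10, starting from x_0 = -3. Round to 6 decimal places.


Newton's method: x_(n+1) = x_n - f(x_n)/f'(x_n)
f(x) = x^2 + 2x - 10
f'(x) = 2x + 2

Iteration 1:
  f(-3.000000) = -7.000000
  f'(-3.000000) = -4.000000
  x_1 = -3.000000 - (-7.000000)/(-4.000000) = -4.750000

x_1 = -4.750000


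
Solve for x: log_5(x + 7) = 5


Convert to exponential form: x + 7 = 5^5 = 3125
x = 3125 - 7 = 3118
Check: log_5(3118 + 7) = log_5(3125) = log_5(3125) = 5 ✓

x = 3118


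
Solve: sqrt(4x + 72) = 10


Square both sides: 4x + 72 = 10^2 = 100
4x = 100 - 72 = 28
x = 7
Check: sqrt(4*7 + 72) = sqrt(100) = 10 ✓

x = 7


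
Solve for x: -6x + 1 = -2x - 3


Starting with: -6x + 1 = -2x - 3
Move all x terms to left: (-6 + 2)x = -3 - 1
Simplify: -4x = -4
Divide both sides by -4: x = 1

x = 1


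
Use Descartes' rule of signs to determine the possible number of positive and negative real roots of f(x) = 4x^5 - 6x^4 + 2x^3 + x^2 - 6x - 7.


Descartes' rule of signs:

For positive roots, count sign changes in f(x) = 4x^5 - 6x^4 + 2x^3 + x^2 - 6x - 7:
Signs of coefficients: +, -, +, +, -, -
Number of sign changes: 3
Possible positive real roots: 3, 1

For negative roots, examine f(-x) = -4x^5 - 6x^4 - 2x^3 + x^2 + 6x - 7:
Signs of coefficients: -, -, -, +, +, -
Number of sign changes: 2
Possible negative real roots: 2, 0

Positive roots: 3 or 1; Negative roots: 2 or 0


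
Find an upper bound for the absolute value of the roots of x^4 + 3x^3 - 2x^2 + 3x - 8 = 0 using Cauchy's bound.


Cauchy's bound: all roots r satisfy |r| <= 1 + max(|a_i/a_n|) for i = 0,...,n-1
where a_n is the leading coefficient.

Coefficients: [1, 3, -2, 3, -8]
Leading coefficient a_n = 1
Ratios |a_i/a_n|: 3, 2, 3, 8
Maximum ratio: 8
Cauchy's bound: |r| <= 1 + 8 = 9

Upper bound = 9


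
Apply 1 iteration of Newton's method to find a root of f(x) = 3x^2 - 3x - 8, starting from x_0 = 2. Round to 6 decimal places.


Newton's method: x_(n+1) = x_n - f(x_n)/f'(x_n)
f(x) = 3x^2 - 3x - 8
f'(x) = 6x - 3

Iteration 1:
  f(2.000000) = -2.000000
  f'(2.000000) = 9.000000
  x_1 = 2.000000 - (-2.000000)/(9.000000) = 2.222222

x_1 = 2.222222


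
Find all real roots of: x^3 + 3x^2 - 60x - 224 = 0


Let p(x) = x^3 + 3x^2 - 60x - 224. By the rational root theorem (leading coefficient 1), any rational root is an integer divisor of 224: try ±1, ±2, ... in turn.
Test x = 1: value = -280 ≠ 0.
Test x = -1: value = -162 ≠ 0.
Test x = 2: value = -324 ≠ 0.
Test x = -2: value = -100 ≠ 0.
Test x = 4: value = -352 ≠ 0.
Test x = -4: value = 0 ✓, so (x + 4) is a factor.
Synthetic division by (x + 4): bring down 1; 1(-4) + 3 = -1; (-1)(-4) - 60 = -56; (-56)(-4) - 224 = 0 → quotient x^2 - x - 56, remainder 0.
Solve the quadratic x^2 - x - 56 = 0: discriminant = (-1)^2 - 4(1)(-56) = 1 + 224 = 225.
sqrt(225) = 15, so x = (1 ± 15)/2: x = 8 or x = -7.

x = -7, x = -4, x = 8


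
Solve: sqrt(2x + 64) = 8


Square both sides: 2x + 64 = 8^2 = 64
2x = 64 - 64 = 0
x = 0
Check: sqrt(2*0 + 64) = sqrt(64) = 8 ✓

x = 0


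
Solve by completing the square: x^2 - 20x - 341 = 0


Start: x^2 - 20x - 341 = 0
Move constant: x^2 - 20x = 341
Half of -20 is -10, squared is 100
Add 100 to both sides: x^2 - 20x + 100 = 441
(x - 10)^2 = 441
x - 10 = ±21
x = 10 + 21 = 31 or x = 10 - 21 = -11

x = -11, x = 31


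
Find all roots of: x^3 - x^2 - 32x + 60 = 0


Let p(x) = x^3 - x^2 - 32x + 60. By the rational root theorem (leading coefficient 1), any rational root is an integer divisor of 60: try ±1, ±2, ... in turn.
Test x = 1: value = 28 ≠ 0.
Test x = -1: value = 90 ≠ 0.
Test x = 2: value = 0 ✓, so (x - 2) is a factor.
Synthetic division by (x - 2): bring down 1; 1(2) - 1 = 1; 1(2) - 32 = -30; (-30)(2) + 60 = 0 → quotient x^2 + x - 30, remainder 0.
Solve the quadratic x^2 + x - 30 = 0: discriminant = 1^2 - 4(1)(-30) = 1 + 120 = 121.
sqrt(121) = 11, so x = (-1 ± 11)/2: x = 5 or x = -6.
Collecting all roots found:

x = -6, x = 2, x = 5


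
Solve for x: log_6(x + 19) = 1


Convert to exponential form: x + 19 = 6^1 = 6
x = 6 - 19 = -13
Check: log_6(-13 + 19) = log_6(6) = log_6(6) = 1 ✓

x = -13


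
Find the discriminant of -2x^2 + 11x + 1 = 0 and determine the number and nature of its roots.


For ax^2 + bx + c = 0, discriminant D = b^2 - 4ac
Here a = -2, b = 11, c = 1
D = (11)^2 - 4(-2)(1) = 121 + 8 = 129

D = 129 > 0 but not a perfect square
The equation has 2 distinct real irrational roots.

Discriminant = 129, 2 distinct real irrational roots


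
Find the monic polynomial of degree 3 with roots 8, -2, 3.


A monic polynomial with roots 8, -2, 3 is:
p(x) = (x - 8)(x + 2)(x - 3)
After multiplying by (x - 8): x - 8
After multiplying by (x + 2): x^2 - 6x - 16
After multiplying by (x - 3): x^3 - 9x^2 + 2x + 48

x^3 - 9x^2 + 2x + 48


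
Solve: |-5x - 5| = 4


An absolute value equation |expr| = 4 gives two cases:
Case 1: -5x - 5 = 4
  -5x = 9, so x = -9/5
Case 2: -5x - 5 = -4
  -5x = 1, so x = -1/5

x = -9/5, x = -1/5


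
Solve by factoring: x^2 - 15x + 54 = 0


We need two numbers that multiply to 54 and add to -15.
Those numbers are -6 and -9 (since (-6) * (-9) = 54 and (-6) + (-9) = -15).
So x^2 - 15x + 54 = (x - 6)(x - 9) = 0
Setting each factor to zero: x = 6 or x = 9

x = 6, x = 9


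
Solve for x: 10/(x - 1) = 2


Multiply both sides by (x - 1): 10 = 2(x - 1)
Distribute: 10 = 2x - 2
2x = 10 + 2 = 12
x = 6

x = 6


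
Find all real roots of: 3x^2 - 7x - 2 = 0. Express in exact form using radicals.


Using the quadratic formula: x = (-b ± sqrt(b^2 - 4ac)) / (2a)
Here a = 3, b = -7, c = -2
Discriminant = b^2 - 4ac = (-7)^2 - 4(3)(-2) = 49 + 24 = 73
Since discriminant = 73 > 0, there are two real roots.
x = (7 ± sqrt(73)) / 6
Numerically: x ≈ 2.5907 or x ≈ -0.2573

x = (7 + sqrt(73)) / 6 or x = (7 - sqrt(73)) / 6


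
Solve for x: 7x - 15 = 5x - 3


Starting with: 7x - 15 = 5x - 3
Move all x terms to left: (7 - 5)x = -3 + 15
Simplify: 2x = 12
Divide both sides by 2: x = 6

x = 6


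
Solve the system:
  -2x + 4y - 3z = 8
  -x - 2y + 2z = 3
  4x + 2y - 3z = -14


Using Cramer's rule. Expand each determinant along the first row.
D  = (-2)*[(-2)*(-3) - 2*2] - 4*[(-1)*(-3) - 2*4] + (-3)*[(-1)*2 - (-2)*4]
  = (-2)*(2) - 4*(-5) + (-3)*(6) = -2
Dx = 8*[(-2)*(-3) - 2*2] - 4*[3*(-3) - 2*(-14)] + (-3)*[3*2 - (-2)*(-14)]
  = 8*(2) - 4*(19) + (-3)*(-22) = 6
Dy = (-2)*[3*(-3) - 2*(-14)] - 8*[(-1)*(-3) - 2*4] + (-3)*[(-1)*(-14) - 3*4]
  = (-2)*(19) - 8*(-5) + (-3)*(2) = -4
Dz = (-2)*[(-2)*(-14) - 3*2] - 4*[(-1)*(-14) - 3*4] + 8*[(-1)*2 - (-2)*4]
  = (-2)*(22) - 4*(2) + 8*(6) = -4
x = Dx/D = 6/-2 = -3, y = Dy/D = -4/-2 = 2, z = Dz/D = -4/-2 = 2
Check eq1: (-2)(-3) + (4)(2) + (-3)(2) = 8 = 8 ✓
Check eq2: (-1)(-3) + (-2)(2) + (2)(2) = 3 = 3 ✓
Check eq3: (4)(-3) + (2)(2) + (-3)(2) = -14 = -14 ✓

x = -3, y = 2, z = 2


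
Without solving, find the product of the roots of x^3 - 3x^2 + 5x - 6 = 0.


By Vieta's formulas for x^3 + bx^2 + cx + d = 0:
  r1 + r2 + r3 = -b/a = 3
  r1*r2 + r1*r3 + r2*r3 = c/a = 5
  r1*r2*r3 = -d/a = 6


Product = 6
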